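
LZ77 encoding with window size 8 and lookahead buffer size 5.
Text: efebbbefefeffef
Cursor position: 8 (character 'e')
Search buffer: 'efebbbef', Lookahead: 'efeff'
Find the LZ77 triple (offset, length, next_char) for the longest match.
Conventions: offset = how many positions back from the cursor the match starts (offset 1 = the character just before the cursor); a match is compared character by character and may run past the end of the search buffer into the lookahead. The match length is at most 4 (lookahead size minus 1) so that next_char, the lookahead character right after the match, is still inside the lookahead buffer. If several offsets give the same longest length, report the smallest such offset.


Try each offset into the search buffer:
  offset=1 (pos 7, char 'f'): match length 0
  offset=2 (pos 6, char 'e'): match length 4
  offset=3 (pos 5, char 'b'): match length 0
  offset=4 (pos 4, char 'b'): match length 0
  offset=5 (pos 3, char 'b'): match length 0
  offset=6 (pos 2, char 'e'): match length 1
  offset=7 (pos 1, char 'f'): match length 0
  offset=8 (pos 0, char 'e'): match length 3
Longest match has length 4 at offset 2.
next_char = character at position 8 + 4 = 12 -> 'f'

Best match: offset=2, length=4 (matching 'efef' starting at position 6)
LZ77 triple: (2, 4, 'f')


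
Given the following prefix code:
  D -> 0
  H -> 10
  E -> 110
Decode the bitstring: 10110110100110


Decoding step by step:
Bits 10 -> H
Bits 110 -> E
Bits 110 -> E
Bits 10 -> H
Bits 0 -> D
Bits 110 -> E


Decoded message: HEEHDE


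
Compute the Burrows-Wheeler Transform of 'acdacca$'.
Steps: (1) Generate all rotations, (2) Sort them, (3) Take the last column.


Rotations (sorted):
  0: $acdacca -> last char: a
  1: a$acdacc -> last char: c
  2: acca$acd -> last char: d
  3: acdacca$ -> last char: $
  4: ca$acdac -> last char: c
  5: cca$acda -> last char: a
  6: cdacca$a -> last char: a
  7: dacca$ac -> last char: c


BWT = acd$caac


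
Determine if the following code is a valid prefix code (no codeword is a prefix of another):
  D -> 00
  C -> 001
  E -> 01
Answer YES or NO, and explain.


Checking each pair (does one codeword prefix another?):
  D='00' vs C='001': prefix -- VIOLATION

NO -- this is NOT a valid prefix code. D (00) is a prefix of C (001).


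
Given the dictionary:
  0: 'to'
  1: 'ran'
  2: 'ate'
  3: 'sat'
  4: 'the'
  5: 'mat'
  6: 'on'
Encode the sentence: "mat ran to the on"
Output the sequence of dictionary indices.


Look up each word in the dictionary:
  'mat' -> 5
  'ran' -> 1
  'to' -> 0
  'the' -> 4
  'on' -> 6

Encoded: [5, 1, 0, 4, 6]


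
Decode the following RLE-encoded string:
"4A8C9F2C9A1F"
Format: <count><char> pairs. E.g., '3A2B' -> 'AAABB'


Expanding each <count><char> pair:
  4A -> 'AAAA'
  8C -> 'CCCCCCCC'
  9F -> 'FFFFFFFFF'
  2C -> 'CC'
  9A -> 'AAAAAAAAA'
  1F -> 'F'

Decoded = AAAACCCCCCCCFFFFFFFFFCCAAAAAAAAAF


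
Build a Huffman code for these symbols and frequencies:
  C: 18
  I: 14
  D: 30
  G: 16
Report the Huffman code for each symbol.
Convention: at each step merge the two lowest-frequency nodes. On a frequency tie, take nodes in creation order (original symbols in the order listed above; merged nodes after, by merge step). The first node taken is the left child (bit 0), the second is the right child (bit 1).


Huffman tree construction:
Step 1: Merge I(14) + G(16) = 30
Step 2: Merge C(18) + D(30) = 48
Step 3: Merge (I+G)(30) + (C+D)(48) = 78
Read each symbol's code off the tree from the root (left child = 0, right child = 1).

Codes:
  C: 10 (length 2)
  I: 00 (length 2)
  D: 11 (length 2)
  G: 01 (length 2)
Average code length: 156/78 = 2.0000 bits/symbol


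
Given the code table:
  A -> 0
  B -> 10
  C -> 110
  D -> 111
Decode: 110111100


Decoding:
110 -> C
111 -> D
10 -> B
0 -> A


Result: CDBA


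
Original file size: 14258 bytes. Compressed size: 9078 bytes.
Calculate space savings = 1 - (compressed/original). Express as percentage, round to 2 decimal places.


ratio = compressed/original = 9078/14258 = 0.636695
savings = 1 - ratio = 1 - 0.636695 = 0.363305
as a percentage: 0.363305 * 100 = 36.33%

Space savings = 1 - 9078/14258 = 36.33%


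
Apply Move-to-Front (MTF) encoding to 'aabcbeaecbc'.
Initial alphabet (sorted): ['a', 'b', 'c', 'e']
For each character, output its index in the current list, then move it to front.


MTF encoding:
'a': index 0 in ['a', 'b', 'c', 'e'] -> ['a', 'b', 'c', 'e']
'a': index 0 in ['a', 'b', 'c', 'e'] -> ['a', 'b', 'c', 'e']
'b': index 1 in ['a', 'b', 'c', 'e'] -> ['b', 'a', 'c', 'e']
'c': index 2 in ['b', 'a', 'c', 'e'] -> ['c', 'b', 'a', 'e']
'b': index 1 in ['c', 'b', 'a', 'e'] -> ['b', 'c', 'a', 'e']
'e': index 3 in ['b', 'c', 'a', 'e'] -> ['e', 'b', 'c', 'a']
'a': index 3 in ['e', 'b', 'c', 'a'] -> ['a', 'e', 'b', 'c']
'e': index 1 in ['a', 'e', 'b', 'c'] -> ['e', 'a', 'b', 'c']
'c': index 3 in ['e', 'a', 'b', 'c'] -> ['c', 'e', 'a', 'b']
'b': index 3 in ['c', 'e', 'a', 'b'] -> ['b', 'c', 'e', 'a']
'c': index 1 in ['b', 'c', 'e', 'a'] -> ['c', 'b', 'e', 'a']


Output: [0, 0, 1, 2, 1, 3, 3, 1, 3, 3, 1]


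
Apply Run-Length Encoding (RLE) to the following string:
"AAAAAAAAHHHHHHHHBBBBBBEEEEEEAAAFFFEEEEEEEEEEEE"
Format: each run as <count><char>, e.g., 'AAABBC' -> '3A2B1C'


Scanning runs left to right:
  i=0: run of 'A' x 8 -> '8A'
  i=8: run of 'H' x 8 -> '8H'
  i=16: run of 'B' x 6 -> '6B'
  i=22: run of 'E' x 6 -> '6E'
  i=28: run of 'A' x 3 -> '3A'
  i=31: run of 'F' x 3 -> '3F'
  i=34: run of 'E' x 12 -> '12E'

RLE = 8A8H6B6E3A3F12E


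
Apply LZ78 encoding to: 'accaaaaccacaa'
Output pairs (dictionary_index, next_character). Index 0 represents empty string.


LZ78 encoding steps:
Dictionary: {0: ''}
Step 1: w='' (idx 0), next='a' -> output (0, 'a'), add 'a' as idx 1
Step 2: w='' (idx 0), next='c' -> output (0, 'c'), add 'c' as idx 2
Step 3: w='c' (idx 2), next='a' -> output (2, 'a'), add 'ca' as idx 3
Step 4: w='a' (idx 1), next='a' -> output (1, 'a'), add 'aa' as idx 4
Step 5: w='a' (idx 1), next='c' -> output (1, 'c'), add 'ac' as idx 5
Step 6: w='ca' (idx 3), next='c' -> output (3, 'c'), add 'cac' as idx 6
Step 7: w='aa' (idx 4), end of input -> output (4, '')


Encoded: [(0, 'a'), (0, 'c'), (2, 'a'), (1, 'a'), (1, 'c'), (3, 'c'), (4, '')]


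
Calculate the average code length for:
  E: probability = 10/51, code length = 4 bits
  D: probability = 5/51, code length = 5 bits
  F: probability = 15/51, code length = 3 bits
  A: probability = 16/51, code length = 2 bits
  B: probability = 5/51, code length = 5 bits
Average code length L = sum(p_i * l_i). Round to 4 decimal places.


Weighted contributions p_i * l_i:
  E: (10/51) * 4 = 40/51
  D: (5/51) * 5 = 25/51
  F: (15/51) * 3 = 45/51
  A: (16/51) * 2 = 32/51
  B: (5/51) * 5 = 25/51
Sum = (40 + 25 + 45 + 32 + 25)/51 = 167/51

L = 167/51 = 3.2745 bits/symbol


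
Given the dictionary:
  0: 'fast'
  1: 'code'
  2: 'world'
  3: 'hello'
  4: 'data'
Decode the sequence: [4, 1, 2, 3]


Look up each index in the dictionary:
  4 -> 'data'
  1 -> 'code'
  2 -> 'world'
  3 -> 'hello'

Decoded: "data code world hello"


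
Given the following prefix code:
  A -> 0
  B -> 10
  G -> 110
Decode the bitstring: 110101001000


Decoding step by step:
Bits 110 -> G
Bits 10 -> B
Bits 10 -> B
Bits 0 -> A
Bits 10 -> B
Bits 0 -> A
Bits 0 -> A


Decoded message: GBBABAA


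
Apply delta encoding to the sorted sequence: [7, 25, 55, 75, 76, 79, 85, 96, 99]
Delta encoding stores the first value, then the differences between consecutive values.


First value: 7
Deltas:
  25 - 7 = 18
  55 - 25 = 30
  75 - 55 = 20
  76 - 75 = 1
  79 - 76 = 3
  85 - 79 = 6
  96 - 85 = 11
  99 - 96 = 3


Delta encoded: [7, 18, 30, 20, 1, 3, 6, 11, 3]


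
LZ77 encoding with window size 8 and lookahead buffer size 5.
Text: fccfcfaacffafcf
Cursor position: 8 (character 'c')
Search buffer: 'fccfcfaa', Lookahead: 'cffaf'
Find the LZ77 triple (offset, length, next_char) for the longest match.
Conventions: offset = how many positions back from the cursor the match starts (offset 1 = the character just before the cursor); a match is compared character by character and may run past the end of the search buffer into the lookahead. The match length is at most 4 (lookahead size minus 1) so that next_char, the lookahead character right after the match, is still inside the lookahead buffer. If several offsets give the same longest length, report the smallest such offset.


Try each offset into the search buffer:
  offset=1 (pos 7, char 'a'): match length 0
  offset=2 (pos 6, char 'a'): match length 0
  offset=3 (pos 5, char 'f'): match length 0
  offset=4 (pos 4, char 'c'): match length 2
  offset=5 (pos 3, char 'f'): match length 0
  offset=6 (pos 2, char 'c'): match length 2
  offset=7 (pos 1, char 'c'): match length 1
  offset=8 (pos 0, char 'f'): match length 0
Longest match has length 2, found at offsets 4, 6; take the smallest, offset 4.
next_char = character at position 8 + 2 = 10 -> 'f'

Best match: offset=4, length=2 (matching 'cf' starting at position 4)
LZ77 triple: (4, 2, 'f')


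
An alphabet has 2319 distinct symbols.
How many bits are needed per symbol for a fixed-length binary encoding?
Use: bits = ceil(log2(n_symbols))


log2(2319) = 11.1793
Bracket: 2^11 = 2048 < 2319 <= 2^12 = 4096
So ceil(log2(2319)) = 12

bits = ceil(log2(2319)) = ceil(11.1793) = 12 bits


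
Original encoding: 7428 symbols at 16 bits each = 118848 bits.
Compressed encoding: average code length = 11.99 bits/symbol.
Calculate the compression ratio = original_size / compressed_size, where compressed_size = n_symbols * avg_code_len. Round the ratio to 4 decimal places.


original_size = n_symbols * orig_bits = 7428 * 16 = 118848 bits
compressed_size = n_symbols * avg_code_len = 7428 * 11.99 = 89061.72 bits
ratio = original_size / compressed_size = 118848 / 89061.72 = 1.3344

Compression ratio = 1.3344


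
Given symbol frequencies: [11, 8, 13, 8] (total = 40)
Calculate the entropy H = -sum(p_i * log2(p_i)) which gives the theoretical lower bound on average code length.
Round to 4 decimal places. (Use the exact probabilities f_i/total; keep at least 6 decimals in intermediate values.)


Per-symbol terms -p_i * log2(p_i) with p_i = f_i/40:
  p = 11/40 = 0.275000: log2(p) = -1.862496, -p*log2(p) = 0.512187
  p = 8/40 = 0.200000: log2(p) = -2.321928, -p*log2(p) = 0.464386
  p = 13/40 = 0.325000: log2(p) = -1.621488, -p*log2(p) = 0.526984
  p = 8/40 = 0.200000: log2(p) = -2.321928, -p*log2(p) = 0.464386
H = 0.512187 + 0.464386 + 0.526984 + 0.464386 = 1.967943

H = 1.9679 bits/symbol


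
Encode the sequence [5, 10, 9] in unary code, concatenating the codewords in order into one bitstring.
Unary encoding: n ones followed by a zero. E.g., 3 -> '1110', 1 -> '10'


Encode each number as n ones followed by a terminating 0:
  5 -> 111110 (6 bits)
  10 -> 11111111110 (11 bits)
  9 -> 1111111110 (10 bits)
Total length = 6 + 11 + 10 = 27 bits.

Unary([5, 10, 9]) = 111110111111111101111111110 (27 bits)


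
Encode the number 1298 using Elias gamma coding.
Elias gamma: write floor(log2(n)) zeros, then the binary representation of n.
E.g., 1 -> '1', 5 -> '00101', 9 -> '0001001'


num_bits = floor(log2(1298)) + 1 = 11
leading_zeros = num_bits - 1 = 10
binary(1298) = 10100010010

Elias gamma(1298) = '0000000000' + '10100010010' = 000000000010100010010 (21 bits)


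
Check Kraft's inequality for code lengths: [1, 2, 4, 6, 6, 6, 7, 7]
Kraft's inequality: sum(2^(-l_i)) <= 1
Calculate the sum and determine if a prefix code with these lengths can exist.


Sum = 2^(-1) + 2^(-2) + 2^(-4) + 2^(-6) + 2^(-6) + 2^(-6) + 2^(-7) + 2^(-7)
    = 0.5 + 0.25 + 0.0625 + 0.015625 + 0.015625 + 0.015625 + 0.0078125 + 0.0078125
    = 112/128 = 0.875
Since 0.875 <= 1, Kraft's inequality IS satisfied.
A prefix code with these lengths CAN exist.

Kraft sum = 0.875. Satisfied.


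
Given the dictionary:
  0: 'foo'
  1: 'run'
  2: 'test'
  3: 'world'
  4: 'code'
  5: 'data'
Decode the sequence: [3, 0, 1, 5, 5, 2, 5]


Look up each index in the dictionary:
  3 -> 'world'
  0 -> 'foo'
  1 -> 'run'
  5 -> 'data'
  5 -> 'data'
  2 -> 'test'
  5 -> 'data'

Decoded: "world foo run data data test data"


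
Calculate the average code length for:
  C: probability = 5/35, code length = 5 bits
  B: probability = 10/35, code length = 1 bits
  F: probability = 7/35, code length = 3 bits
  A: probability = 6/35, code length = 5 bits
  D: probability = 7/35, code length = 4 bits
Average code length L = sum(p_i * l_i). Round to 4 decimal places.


Weighted contributions p_i * l_i:
  C: (5/35) * 5 = 25/35
  B: (10/35) * 1 = 10/35
  F: (7/35) * 3 = 21/35
  A: (6/35) * 5 = 30/35
  D: (7/35) * 4 = 28/35
Sum = (25 + 10 + 21 + 30 + 28)/35 = 114/35

L = 114/35 = 3.2571 bits/symbol


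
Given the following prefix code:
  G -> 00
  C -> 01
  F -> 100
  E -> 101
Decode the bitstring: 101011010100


Decoding step by step:
Bits 101 -> E
Bits 01 -> C
Bits 101 -> E
Bits 01 -> C
Bits 00 -> G


Decoded message: ECECG


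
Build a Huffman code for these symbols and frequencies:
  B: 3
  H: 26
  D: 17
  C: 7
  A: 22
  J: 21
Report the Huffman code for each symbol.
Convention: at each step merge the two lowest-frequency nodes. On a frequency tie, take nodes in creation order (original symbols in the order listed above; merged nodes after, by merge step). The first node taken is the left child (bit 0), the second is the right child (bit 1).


Huffman tree construction:
Step 1: Merge B(3) + C(7) = 10
Step 2: Merge (B+C)(10) + D(17) = 27
Step 3: Merge J(21) + A(22) = 43
Step 4: Merge H(26) + ((B+C)+D)(27) = 53
Step 5: Merge (J+A)(43) + (H+((B+C)+D))(53) = 96
Read each symbol's code off the tree from the root (left child = 0, right child = 1).

Codes:
  B: 1100 (length 4)
  H: 10 (length 2)
  D: 111 (length 3)
  C: 1101 (length 4)
  A: 01 (length 2)
  J: 00 (length 2)
Average code length: 229/96 = 2.3854 bits/symbol


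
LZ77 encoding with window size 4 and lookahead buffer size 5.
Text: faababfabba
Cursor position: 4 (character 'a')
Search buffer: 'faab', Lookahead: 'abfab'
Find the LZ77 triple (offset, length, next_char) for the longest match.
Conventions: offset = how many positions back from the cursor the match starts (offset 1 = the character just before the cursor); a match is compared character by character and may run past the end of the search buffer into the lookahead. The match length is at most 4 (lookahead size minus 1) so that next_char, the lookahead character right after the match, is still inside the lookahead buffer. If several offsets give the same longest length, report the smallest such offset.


Try each offset into the search buffer:
  offset=1 (pos 3, char 'b'): match length 0
  offset=2 (pos 2, char 'a'): match length 2
  offset=3 (pos 1, char 'a'): match length 1
  offset=4 (pos 0, char 'f'): match length 0
Longest match has length 2 at offset 2.
next_char = character at position 4 + 2 = 6 -> 'f'

Best match: offset=2, length=2 (matching 'ab' starting at position 2)
LZ77 triple: (2, 2, 'f')


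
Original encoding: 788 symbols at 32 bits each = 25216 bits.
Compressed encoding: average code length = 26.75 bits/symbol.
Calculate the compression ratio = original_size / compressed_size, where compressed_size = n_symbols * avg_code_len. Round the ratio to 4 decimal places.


original_size = n_symbols * orig_bits = 788 * 32 = 25216 bits
compressed_size = n_symbols * avg_code_len = 788 * 26.75 = 21079.0 bits
ratio = original_size / compressed_size = 25216 / 21079.0 = 1.1963

Compression ratio = 1.1963


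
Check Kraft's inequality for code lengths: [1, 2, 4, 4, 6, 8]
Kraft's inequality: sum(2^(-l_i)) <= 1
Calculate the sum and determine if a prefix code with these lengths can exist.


Sum = 2^(-1) + 2^(-2) + 2^(-4) + 2^(-4) + 2^(-6) + 2^(-8)
    = 0.5 + 0.25 + 0.0625 + 0.0625 + 0.015625 + 0.00390625
    = 229/256 = 0.89453125
Since 0.89453125 <= 1, Kraft's inequality IS satisfied.
A prefix code with these lengths CAN exist.

Kraft sum = 0.89453125. Satisfied.


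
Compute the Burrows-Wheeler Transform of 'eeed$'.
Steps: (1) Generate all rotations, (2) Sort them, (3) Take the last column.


Rotations (sorted):
  0: $eeed -> last char: d
  1: d$eee -> last char: e
  2: ed$ee -> last char: e
  3: eed$e -> last char: e
  4: eeed$ -> last char: $


BWT = deee$


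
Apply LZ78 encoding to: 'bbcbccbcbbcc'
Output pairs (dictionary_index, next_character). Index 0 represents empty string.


LZ78 encoding steps:
Dictionary: {0: ''}
Step 1: w='' (idx 0), next='b' -> output (0, 'b'), add 'b' as idx 1
Step 2: w='b' (idx 1), next='c' -> output (1, 'c'), add 'bc' as idx 2
Step 3: w='bc' (idx 2), next='c' -> output (2, 'c'), add 'bcc' as idx 3
Step 4: w='bc' (idx 2), next='b' -> output (2, 'b'), add 'bcb' as idx 4
Step 5: w='bcc' (idx 3), end of input -> output (3, '')


Encoded: [(0, 'b'), (1, 'c'), (2, 'c'), (2, 'b'), (3, '')]


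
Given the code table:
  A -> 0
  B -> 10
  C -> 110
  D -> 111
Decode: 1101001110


Decoding:
110 -> C
10 -> B
0 -> A
111 -> D
0 -> A


Result: CBADA


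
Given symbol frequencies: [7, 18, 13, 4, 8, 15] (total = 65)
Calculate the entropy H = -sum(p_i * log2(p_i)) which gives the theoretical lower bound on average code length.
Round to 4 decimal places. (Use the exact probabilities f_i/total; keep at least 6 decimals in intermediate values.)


Per-symbol terms -p_i * log2(p_i) with p_i = f_i/65:
  p = 7/65 = 0.107692: log2(p) = -3.215013, -p*log2(p) = 0.346232
  p = 18/65 = 0.276923: log2(p) = -1.852443, -p*log2(p) = 0.512984
  p = 13/65 = 0.200000: log2(p) = -2.321928, -p*log2(p) = 0.464386
  p = 4/65 = 0.061538: log2(p) = -4.022368, -p*log2(p) = 0.247530
  p = 8/65 = 0.123077: log2(p) = -3.022368, -p*log2(p) = 0.371984
  p = 15/65 = 0.230769: log2(p) = -2.115477, -p*log2(p) = 0.488187
H = 0.346232 + 0.512984 + 0.464386 + 0.247530 + 0.371984 + 0.488187 = 2.431303

H = 2.4313 bits/symbol


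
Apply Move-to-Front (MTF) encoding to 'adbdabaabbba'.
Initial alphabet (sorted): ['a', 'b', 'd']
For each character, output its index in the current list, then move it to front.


MTF encoding:
'a': index 0 in ['a', 'b', 'd'] -> ['a', 'b', 'd']
'd': index 2 in ['a', 'b', 'd'] -> ['d', 'a', 'b']
'b': index 2 in ['d', 'a', 'b'] -> ['b', 'd', 'a']
'd': index 1 in ['b', 'd', 'a'] -> ['d', 'b', 'a']
'a': index 2 in ['d', 'b', 'a'] -> ['a', 'd', 'b']
'b': index 2 in ['a', 'd', 'b'] -> ['b', 'a', 'd']
'a': index 1 in ['b', 'a', 'd'] -> ['a', 'b', 'd']
'a': index 0 in ['a', 'b', 'd'] -> ['a', 'b', 'd']
'b': index 1 in ['a', 'b', 'd'] -> ['b', 'a', 'd']
'b': index 0 in ['b', 'a', 'd'] -> ['b', 'a', 'd']
'b': index 0 in ['b', 'a', 'd'] -> ['b', 'a', 'd']
'a': index 1 in ['b', 'a', 'd'] -> ['a', 'b', 'd']


Output: [0, 2, 2, 1, 2, 2, 1, 0, 1, 0, 0, 1]


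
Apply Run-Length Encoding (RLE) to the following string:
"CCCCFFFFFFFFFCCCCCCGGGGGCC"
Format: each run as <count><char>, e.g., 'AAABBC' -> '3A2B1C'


Scanning runs left to right:
  i=0: run of 'C' x 4 -> '4C'
  i=4: run of 'F' x 9 -> '9F'
  i=13: run of 'C' x 6 -> '6C'
  i=19: run of 'G' x 5 -> '5G'
  i=24: run of 'C' x 2 -> '2C'

RLE = 4C9F6C5G2C


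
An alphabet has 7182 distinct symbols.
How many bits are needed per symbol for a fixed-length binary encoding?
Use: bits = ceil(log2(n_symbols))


log2(7182) = 12.8102
Bracket: 2^12 = 4096 < 7182 <= 2^13 = 8192
So ceil(log2(7182)) = 13

bits = ceil(log2(7182)) = ceil(12.8102) = 13 bits


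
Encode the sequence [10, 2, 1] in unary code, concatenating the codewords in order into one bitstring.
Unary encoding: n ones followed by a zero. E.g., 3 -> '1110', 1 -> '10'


Encode each number as n ones followed by a terminating 0:
  10 -> 11111111110 (11 bits)
  2 -> 110 (3 bits)
  1 -> 10 (2 bits)
Total length = 11 + 3 + 2 = 16 bits.

Unary([10, 2, 1]) = 1111111111011010 (16 bits)


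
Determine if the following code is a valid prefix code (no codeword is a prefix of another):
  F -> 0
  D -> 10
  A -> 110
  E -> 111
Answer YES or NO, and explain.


Checking each pair (does one codeword prefix another?):
  F='0' vs D='10': no prefix
  F='0' vs A='110': no prefix
  F='0' vs E='111': no prefix
  D='10' vs F='0': no prefix
  D='10' vs A='110': no prefix
  D='10' vs E='111': no prefix
  A='110' vs F='0': no prefix
  A='110' vs D='10': no prefix
  A='110' vs E='111': no prefix
  E='111' vs F='0': no prefix
  E='111' vs D='10': no prefix
  E='111' vs A='110': no prefix
No violation found over all pairs.

YES -- this is a valid prefix code. No codeword is a prefix of any other codeword.


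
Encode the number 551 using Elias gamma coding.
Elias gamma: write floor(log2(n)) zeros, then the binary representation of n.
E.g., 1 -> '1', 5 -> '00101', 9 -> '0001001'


num_bits = floor(log2(551)) + 1 = 10
leading_zeros = num_bits - 1 = 9
binary(551) = 1000100111

Elias gamma(551) = '000000000' + '1000100111' = 0000000001000100111 (19 bits)


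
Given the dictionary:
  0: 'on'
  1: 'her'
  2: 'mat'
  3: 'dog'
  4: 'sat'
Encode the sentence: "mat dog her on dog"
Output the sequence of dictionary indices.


Look up each word in the dictionary:
  'mat' -> 2
  'dog' -> 3
  'her' -> 1
  'on' -> 0
  'dog' -> 3

Encoded: [2, 3, 1, 0, 3]


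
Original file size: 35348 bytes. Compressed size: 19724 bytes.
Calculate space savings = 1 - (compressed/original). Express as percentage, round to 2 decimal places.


ratio = compressed/original = 19724/35348 = 0.557995
savings = 1 - ratio = 1 - 0.557995 = 0.442005
as a percentage: 0.442005 * 100 = 44.2%

Space savings = 1 - 19724/35348 = 44.2%


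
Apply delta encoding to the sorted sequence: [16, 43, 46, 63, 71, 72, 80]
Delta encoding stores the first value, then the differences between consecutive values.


First value: 16
Deltas:
  43 - 16 = 27
  46 - 43 = 3
  63 - 46 = 17
  71 - 63 = 8
  72 - 71 = 1
  80 - 72 = 8


Delta encoded: [16, 27, 3, 17, 8, 1, 8]


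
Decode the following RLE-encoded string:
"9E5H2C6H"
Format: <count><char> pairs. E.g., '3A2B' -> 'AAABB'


Expanding each <count><char> pair:
  9E -> 'EEEEEEEEE'
  5H -> 'HHHHH'
  2C -> 'CC'
  6H -> 'HHHHHH'

Decoded = EEEEEEEEEHHHHHCCHHHHHH


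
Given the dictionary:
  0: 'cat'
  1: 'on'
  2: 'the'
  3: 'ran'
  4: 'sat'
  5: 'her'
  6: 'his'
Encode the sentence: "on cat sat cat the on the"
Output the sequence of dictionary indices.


Look up each word in the dictionary:
  'on' -> 1
  'cat' -> 0
  'sat' -> 4
  'cat' -> 0
  'the' -> 2
  'on' -> 1
  'the' -> 2

Encoded: [1, 0, 4, 0, 2, 1, 2]


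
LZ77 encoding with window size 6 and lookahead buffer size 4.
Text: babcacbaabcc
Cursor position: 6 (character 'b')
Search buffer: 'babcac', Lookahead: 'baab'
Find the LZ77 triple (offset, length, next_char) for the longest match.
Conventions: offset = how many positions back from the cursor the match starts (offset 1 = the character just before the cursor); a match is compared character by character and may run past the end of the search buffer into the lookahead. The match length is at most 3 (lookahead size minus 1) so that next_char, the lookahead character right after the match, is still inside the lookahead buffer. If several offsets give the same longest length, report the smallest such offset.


Try each offset into the search buffer:
  offset=1 (pos 5, char 'c'): match length 0
  offset=2 (pos 4, char 'a'): match length 0
  offset=3 (pos 3, char 'c'): match length 0
  offset=4 (pos 2, char 'b'): match length 1
  offset=5 (pos 1, char 'a'): match length 0
  offset=6 (pos 0, char 'b'): match length 2
Longest match has length 2 at offset 6.
next_char = character at position 6 + 2 = 8 -> 'a'

Best match: offset=6, length=2 (matching 'ba' starting at position 0)
LZ77 triple: (6, 2, 'a')


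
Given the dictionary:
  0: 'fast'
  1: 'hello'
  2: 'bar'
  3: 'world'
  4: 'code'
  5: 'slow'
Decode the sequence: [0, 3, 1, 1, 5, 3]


Look up each index in the dictionary:
  0 -> 'fast'
  3 -> 'world'
  1 -> 'hello'
  1 -> 'hello'
  5 -> 'slow'
  3 -> 'world'

Decoded: "fast world hello hello slow world"


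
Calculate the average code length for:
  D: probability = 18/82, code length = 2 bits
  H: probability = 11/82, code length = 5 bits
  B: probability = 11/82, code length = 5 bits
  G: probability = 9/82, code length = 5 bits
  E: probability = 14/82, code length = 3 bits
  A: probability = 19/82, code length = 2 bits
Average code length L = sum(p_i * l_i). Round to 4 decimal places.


Weighted contributions p_i * l_i:
  D: (18/82) * 2 = 36/82
  H: (11/82) * 5 = 55/82
  B: (11/82) * 5 = 55/82
  G: (9/82) * 5 = 45/82
  E: (14/82) * 3 = 42/82
  A: (19/82) * 2 = 38/82
Sum = (36 + 55 + 55 + 45 + 42 + 38)/82 = 271/82

L = 271/82 = 3.3049 bits/symbol


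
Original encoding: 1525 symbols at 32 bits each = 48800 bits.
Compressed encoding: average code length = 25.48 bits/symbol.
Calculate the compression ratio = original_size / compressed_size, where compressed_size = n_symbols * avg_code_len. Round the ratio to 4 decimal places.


original_size = n_symbols * orig_bits = 1525 * 32 = 48800 bits
compressed_size = n_symbols * avg_code_len = 1525 * 25.48 = 38857.0 bits
ratio = original_size / compressed_size = 48800 / 38857.0 = 1.2559

Compression ratio = 1.2559


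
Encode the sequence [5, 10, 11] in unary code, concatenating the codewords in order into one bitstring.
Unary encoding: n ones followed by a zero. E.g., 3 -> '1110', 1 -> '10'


Encode each number as n ones followed by a terminating 0:
  5 -> 111110 (6 bits)
  10 -> 11111111110 (11 bits)
  11 -> 111111111110 (12 bits)
Total length = 6 + 11 + 12 = 29 bits.

Unary([5, 10, 11]) = 11111011111111110111111111110 (29 bits)


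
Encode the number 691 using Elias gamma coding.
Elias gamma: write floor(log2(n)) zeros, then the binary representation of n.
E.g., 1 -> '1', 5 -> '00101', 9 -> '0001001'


num_bits = floor(log2(691)) + 1 = 10
leading_zeros = num_bits - 1 = 9
binary(691) = 1010110011

Elias gamma(691) = '000000000' + '1010110011' = 0000000001010110011 (19 bits)


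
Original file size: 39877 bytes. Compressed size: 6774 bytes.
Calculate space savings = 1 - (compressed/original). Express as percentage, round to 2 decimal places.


ratio = compressed/original = 6774/39877 = 0.169872
savings = 1 - ratio = 1 - 0.169872 = 0.830128
as a percentage: 0.830128 * 100 = 83.01%

Space savings = 1 - 6774/39877 = 83.01%


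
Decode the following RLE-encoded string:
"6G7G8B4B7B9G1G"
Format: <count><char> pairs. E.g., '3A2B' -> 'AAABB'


Expanding each <count><char> pair:
  6G -> 'GGGGGG'
  7G -> 'GGGGGGG'
  8B -> 'BBBBBBBB'
  4B -> 'BBBB'
  7B -> 'BBBBBBB'
  9G -> 'GGGGGGGGG'
  1G -> 'G'

Decoded = GGGGGGGGGGGGGBBBBBBBBBBBBBBBBBBBGGGGGGGGGG


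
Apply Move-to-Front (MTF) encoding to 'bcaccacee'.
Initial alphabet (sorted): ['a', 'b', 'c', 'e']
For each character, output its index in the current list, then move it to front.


MTF encoding:
'b': index 1 in ['a', 'b', 'c', 'e'] -> ['b', 'a', 'c', 'e']
'c': index 2 in ['b', 'a', 'c', 'e'] -> ['c', 'b', 'a', 'e']
'a': index 2 in ['c', 'b', 'a', 'e'] -> ['a', 'c', 'b', 'e']
'c': index 1 in ['a', 'c', 'b', 'e'] -> ['c', 'a', 'b', 'e']
'c': index 0 in ['c', 'a', 'b', 'e'] -> ['c', 'a', 'b', 'e']
'a': index 1 in ['c', 'a', 'b', 'e'] -> ['a', 'c', 'b', 'e']
'c': index 1 in ['a', 'c', 'b', 'e'] -> ['c', 'a', 'b', 'e']
'e': index 3 in ['c', 'a', 'b', 'e'] -> ['e', 'c', 'a', 'b']
'e': index 0 in ['e', 'c', 'a', 'b'] -> ['e', 'c', 'a', 'b']


Output: [1, 2, 2, 1, 0, 1, 1, 3, 0]


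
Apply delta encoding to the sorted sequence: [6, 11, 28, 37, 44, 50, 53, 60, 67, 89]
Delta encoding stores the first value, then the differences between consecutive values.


First value: 6
Deltas:
  11 - 6 = 5
  28 - 11 = 17
  37 - 28 = 9
  44 - 37 = 7
  50 - 44 = 6
  53 - 50 = 3
  60 - 53 = 7
  67 - 60 = 7
  89 - 67 = 22


Delta encoded: [6, 5, 17, 9, 7, 6, 3, 7, 7, 22]


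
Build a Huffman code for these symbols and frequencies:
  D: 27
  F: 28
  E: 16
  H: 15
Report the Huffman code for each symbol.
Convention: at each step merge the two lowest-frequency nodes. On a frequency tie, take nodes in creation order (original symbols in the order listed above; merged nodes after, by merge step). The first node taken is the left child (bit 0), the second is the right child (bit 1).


Huffman tree construction:
Step 1: Merge H(15) + E(16) = 31
Step 2: Merge D(27) + F(28) = 55
Step 3: Merge (H+E)(31) + (D+F)(55) = 86
Read each symbol's code off the tree from the root (left child = 0, right child = 1).

Codes:
  D: 10 (length 2)
  F: 11 (length 2)
  E: 01 (length 2)
  H: 00 (length 2)
Average code length: 172/86 = 2.0000 bits/symbol


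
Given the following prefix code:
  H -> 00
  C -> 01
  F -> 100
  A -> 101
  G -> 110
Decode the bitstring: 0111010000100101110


Decoding step by step:
Bits 01 -> C
Bits 110 -> G
Bits 100 -> F
Bits 00 -> H
Bits 100 -> F
Bits 101 -> A
Bits 110 -> G


Decoded message: CGFHFAG


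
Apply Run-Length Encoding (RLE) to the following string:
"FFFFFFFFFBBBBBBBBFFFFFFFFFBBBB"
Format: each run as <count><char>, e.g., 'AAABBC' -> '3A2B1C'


Scanning runs left to right:
  i=0: run of 'F' x 9 -> '9F'
  i=9: run of 'B' x 8 -> '8B'
  i=17: run of 'F' x 9 -> '9F'
  i=26: run of 'B' x 4 -> '4B'

RLE = 9F8B9F4B


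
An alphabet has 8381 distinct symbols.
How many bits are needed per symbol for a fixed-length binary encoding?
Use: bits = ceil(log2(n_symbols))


log2(8381) = 13.0329
Bracket: 2^13 = 8192 < 8381 <= 2^14 = 16384
So ceil(log2(8381)) = 14

bits = ceil(log2(8381)) = ceil(13.0329) = 14 bits


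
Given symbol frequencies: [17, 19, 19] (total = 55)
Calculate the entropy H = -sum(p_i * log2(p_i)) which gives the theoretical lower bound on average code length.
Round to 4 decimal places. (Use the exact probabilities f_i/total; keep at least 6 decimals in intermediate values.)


Per-symbol terms -p_i * log2(p_i) with p_i = f_i/55:
  p = 17/55 = 0.309091: log2(p) = -1.693897, -p*log2(p) = 0.523568
  p = 19/55 = 0.345455: log2(p) = -1.533432, -p*log2(p) = 0.529731
  p = 19/55 = 0.345455: log2(p) = -1.533432, -p*log2(p) = 0.529731
H = 0.523568 + 0.529731 + 0.529731 = 1.583030

H = 1.583 bits/symbol


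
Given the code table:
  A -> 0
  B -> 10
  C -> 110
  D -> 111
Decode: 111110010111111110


Decoding:
111 -> D
110 -> C
0 -> A
10 -> B
111 -> D
111 -> D
110 -> C


Result: DCABDDC


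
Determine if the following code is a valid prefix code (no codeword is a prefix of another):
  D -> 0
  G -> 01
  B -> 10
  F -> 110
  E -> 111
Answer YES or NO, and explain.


Checking each pair (does one codeword prefix another?):
  D='0' vs G='01': prefix -- VIOLATION

NO -- this is NOT a valid prefix code. D (0) is a prefix of G (01).


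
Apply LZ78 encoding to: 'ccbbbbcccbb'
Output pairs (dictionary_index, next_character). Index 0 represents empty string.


LZ78 encoding steps:
Dictionary: {0: ''}
Step 1: w='' (idx 0), next='c' -> output (0, 'c'), add 'c' as idx 1
Step 2: w='c' (idx 1), next='b' -> output (1, 'b'), add 'cb' as idx 2
Step 3: w='' (idx 0), next='b' -> output (0, 'b'), add 'b' as idx 3
Step 4: w='b' (idx 3), next='b' -> output (3, 'b'), add 'bb' as idx 4
Step 5: w='c' (idx 1), next='c' -> output (1, 'c'), add 'cc' as idx 5
Step 6: w='cb' (idx 2), next='b' -> output (2, 'b'), add 'cbb' as idx 6


Encoded: [(0, 'c'), (1, 'b'), (0, 'b'), (3, 'b'), (1, 'c'), (2, 'b')]


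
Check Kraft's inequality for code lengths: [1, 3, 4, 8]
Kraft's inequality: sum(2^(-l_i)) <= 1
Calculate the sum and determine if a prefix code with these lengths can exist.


Sum = 2^(-1) + 2^(-3) + 2^(-4) + 2^(-8)
    = 0.5 + 0.125 + 0.0625 + 0.00390625
    = 177/256 = 0.69140625
Since 0.69140625 <= 1, Kraft's inequality IS satisfied.
A prefix code with these lengths CAN exist.

Kraft sum = 0.69140625. Satisfied.


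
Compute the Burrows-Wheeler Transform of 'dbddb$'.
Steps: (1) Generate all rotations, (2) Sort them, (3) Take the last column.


Rotations (sorted):
  0: $dbddb -> last char: b
  1: b$dbdd -> last char: d
  2: bddb$d -> last char: d
  3: db$dbd -> last char: d
  4: dbddb$ -> last char: $
  5: ddb$db -> last char: b


BWT = bddd$b


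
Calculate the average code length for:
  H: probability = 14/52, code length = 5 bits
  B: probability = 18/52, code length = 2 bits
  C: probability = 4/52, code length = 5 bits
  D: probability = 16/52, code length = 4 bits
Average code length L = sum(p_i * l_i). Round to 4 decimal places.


Weighted contributions p_i * l_i:
  H: (14/52) * 5 = 70/52
  B: (18/52) * 2 = 36/52
  C: (4/52) * 5 = 20/52
  D: (16/52) * 4 = 64/52
Sum = (70 + 36 + 20 + 64)/52 = 190/52

L = 190/52 = 3.6538 bits/symbol


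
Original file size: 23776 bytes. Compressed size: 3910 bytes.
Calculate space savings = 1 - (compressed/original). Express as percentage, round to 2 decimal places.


ratio = compressed/original = 3910/23776 = 0.164452
savings = 1 - ratio = 1 - 0.164452 = 0.835548
as a percentage: 0.835548 * 100 = 83.55%

Space savings = 1 - 3910/23776 = 83.55%


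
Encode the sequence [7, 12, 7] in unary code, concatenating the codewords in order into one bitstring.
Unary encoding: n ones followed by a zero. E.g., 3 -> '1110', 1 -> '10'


Encode each number as n ones followed by a terminating 0:
  7 -> 11111110 (8 bits)
  12 -> 1111111111110 (13 bits)
  7 -> 11111110 (8 bits)
Total length = 8 + 13 + 8 = 29 bits.

Unary([7, 12, 7]) = 11111110111111111111011111110 (29 bits)


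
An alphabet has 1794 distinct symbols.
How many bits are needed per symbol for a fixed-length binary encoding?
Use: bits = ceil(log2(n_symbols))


log2(1794) = 10.809
Bracket: 2^10 = 1024 < 1794 <= 2^11 = 2048
So ceil(log2(1794)) = 11

bits = ceil(log2(1794)) = ceil(10.809) = 11 bits


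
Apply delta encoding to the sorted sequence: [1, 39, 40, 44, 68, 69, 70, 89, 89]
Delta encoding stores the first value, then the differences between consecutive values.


First value: 1
Deltas:
  39 - 1 = 38
  40 - 39 = 1
  44 - 40 = 4
  68 - 44 = 24
  69 - 68 = 1
  70 - 69 = 1
  89 - 70 = 19
  89 - 89 = 0


Delta encoded: [1, 38, 1, 4, 24, 1, 1, 19, 0]


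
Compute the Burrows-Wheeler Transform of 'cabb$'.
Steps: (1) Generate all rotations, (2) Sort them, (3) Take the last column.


Rotations (sorted):
  0: $cabb -> last char: b
  1: abb$c -> last char: c
  2: b$cab -> last char: b
  3: bb$ca -> last char: a
  4: cabb$ -> last char: $


BWT = bcba$


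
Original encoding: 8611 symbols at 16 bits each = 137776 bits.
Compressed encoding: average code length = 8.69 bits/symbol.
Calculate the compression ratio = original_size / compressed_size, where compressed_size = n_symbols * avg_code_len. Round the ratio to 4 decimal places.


original_size = n_symbols * orig_bits = 8611 * 16 = 137776 bits
compressed_size = n_symbols * avg_code_len = 8611 * 8.69 = 74829.59 bits
ratio = original_size / compressed_size = 137776 / 74829.59 = 1.8412

Compression ratio = 1.8412


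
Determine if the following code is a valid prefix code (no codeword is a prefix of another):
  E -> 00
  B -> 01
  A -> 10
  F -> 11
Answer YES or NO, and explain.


Checking each pair (does one codeword prefix another?):
  E='00' vs B='01': no prefix
  E='00' vs A='10': no prefix
  E='00' vs F='11': no prefix
  B='01' vs E='00': no prefix
  B='01' vs A='10': no prefix
  B='01' vs F='11': no prefix
  A='10' vs E='00': no prefix
  A='10' vs B='01': no prefix
  A='10' vs F='11': no prefix
  F='11' vs E='00': no prefix
  F='11' vs B='01': no prefix
  F='11' vs A='10': no prefix
No violation found over all pairs.

YES -- this is a valid prefix code. No codeword is a prefix of any other codeword.


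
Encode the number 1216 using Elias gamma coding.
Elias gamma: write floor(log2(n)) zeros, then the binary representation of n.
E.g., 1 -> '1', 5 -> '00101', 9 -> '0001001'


num_bits = floor(log2(1216)) + 1 = 11
leading_zeros = num_bits - 1 = 10
binary(1216) = 10011000000

Elias gamma(1216) = '0000000000' + '10011000000' = 000000000010011000000 (21 bits)


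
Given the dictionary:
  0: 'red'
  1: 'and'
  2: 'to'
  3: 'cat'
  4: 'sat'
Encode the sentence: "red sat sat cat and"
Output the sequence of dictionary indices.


Look up each word in the dictionary:
  'red' -> 0
  'sat' -> 4
  'sat' -> 4
  'cat' -> 3
  'and' -> 1

Encoded: [0, 4, 4, 3, 1]


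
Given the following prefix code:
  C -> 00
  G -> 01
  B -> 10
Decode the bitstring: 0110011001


Decoding step by step:
Bits 01 -> G
Bits 10 -> B
Bits 01 -> G
Bits 10 -> B
Bits 01 -> G


Decoded message: GBGBG


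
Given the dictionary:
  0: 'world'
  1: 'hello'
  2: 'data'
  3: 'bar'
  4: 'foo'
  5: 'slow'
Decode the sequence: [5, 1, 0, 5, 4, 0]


Look up each index in the dictionary:
  5 -> 'slow'
  1 -> 'hello'
  0 -> 'world'
  5 -> 'slow'
  4 -> 'foo'
  0 -> 'world'

Decoded: "slow hello world slow foo world"


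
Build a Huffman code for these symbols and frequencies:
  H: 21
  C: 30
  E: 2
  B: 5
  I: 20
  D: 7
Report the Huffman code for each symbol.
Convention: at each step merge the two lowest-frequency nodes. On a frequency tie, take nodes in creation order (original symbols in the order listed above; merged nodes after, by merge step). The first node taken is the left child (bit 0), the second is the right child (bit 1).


Huffman tree construction:
Step 1: Merge E(2) + B(5) = 7
Step 2: Merge D(7) + (E+B)(7) = 14
Step 3: Merge (D+(E+B))(14) + I(20) = 34
Step 4: Merge H(21) + C(30) = 51
Step 5: Merge ((D+(E+B))+I)(34) + (H+C)(51) = 85
Read each symbol's code off the tree from the root (left child = 0, right child = 1).

Codes:
  H: 10 (length 2)
  C: 11 (length 2)
  E: 0010 (length 4)
  B: 0011 (length 4)
  I: 01 (length 2)
  D: 000 (length 3)
Average code length: 191/85 = 2.2471 bits/symbol


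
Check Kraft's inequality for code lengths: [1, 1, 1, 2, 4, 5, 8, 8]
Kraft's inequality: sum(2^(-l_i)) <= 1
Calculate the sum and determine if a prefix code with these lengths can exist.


Sum = 2^(-1) + 2^(-1) + 2^(-1) + 2^(-2) + 2^(-4) + 2^(-5) + 2^(-8) + 2^(-8)
    = 0.5 + 0.5 + 0.5 + 0.25 + 0.0625 + 0.03125 + 0.00390625 + 0.00390625
    = 474/256 = 1.8515625
Since 1.8515625 > 1, Kraft's inequality is NOT satisfied.
A prefix code with these lengths CANNOT exist.

Kraft sum = 1.8515625. Not satisfied.


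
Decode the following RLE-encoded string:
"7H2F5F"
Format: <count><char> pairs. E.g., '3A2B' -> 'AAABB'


Expanding each <count><char> pair:
  7H -> 'HHHHHHH'
  2F -> 'FF'
  5F -> 'FFFFF'

Decoded = HHHHHHHFFFFFFF


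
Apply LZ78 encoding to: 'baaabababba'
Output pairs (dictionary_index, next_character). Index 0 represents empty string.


LZ78 encoding steps:
Dictionary: {0: ''}
Step 1: w='' (idx 0), next='b' -> output (0, 'b'), add 'b' as idx 1
Step 2: w='' (idx 0), next='a' -> output (0, 'a'), add 'a' as idx 2
Step 3: w='a' (idx 2), next='a' -> output (2, 'a'), add 'aa' as idx 3
Step 4: w='b' (idx 1), next='a' -> output (1, 'a'), add 'ba' as idx 4
Step 5: w='ba' (idx 4), next='b' -> output (4, 'b'), add 'bab' as idx 5
Step 6: w='ba' (idx 4), end of input -> output (4, '')


Encoded: [(0, 'b'), (0, 'a'), (2, 'a'), (1, 'a'), (4, 'b'), (4, '')]


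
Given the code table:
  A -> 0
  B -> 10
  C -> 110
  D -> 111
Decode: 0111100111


Decoding:
0 -> A
111 -> D
10 -> B
0 -> A
111 -> D


Result: ADBAD


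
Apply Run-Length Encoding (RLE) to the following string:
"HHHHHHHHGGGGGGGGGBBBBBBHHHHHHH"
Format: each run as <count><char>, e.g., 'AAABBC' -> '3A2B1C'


Scanning runs left to right:
  i=0: run of 'H' x 8 -> '8H'
  i=8: run of 'G' x 9 -> '9G'
  i=17: run of 'B' x 6 -> '6B'
  i=23: run of 'H' x 7 -> '7H'

RLE = 8H9G6B7H


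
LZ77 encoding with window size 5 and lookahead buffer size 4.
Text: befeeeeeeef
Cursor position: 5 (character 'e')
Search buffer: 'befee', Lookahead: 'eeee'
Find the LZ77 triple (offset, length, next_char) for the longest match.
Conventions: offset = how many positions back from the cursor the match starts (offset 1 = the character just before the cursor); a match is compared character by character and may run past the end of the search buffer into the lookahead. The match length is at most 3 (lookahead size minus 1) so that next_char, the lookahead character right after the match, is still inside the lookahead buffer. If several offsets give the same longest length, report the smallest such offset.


Try each offset into the search buffer:
  offset=1 (pos 4, char 'e'): match length 3
  offset=2 (pos 3, char 'e'): match length 3
  offset=3 (pos 2, char 'f'): match length 0
  offset=4 (pos 1, char 'e'): match length 1
  offset=5 (pos 0, char 'b'): match length 0
Longest match has length 3, found at offsets 1, 2; take the smallest, offset 1.
next_char = character at position 5 + 3 = 8 -> 'e'

Best match: offset=1, length=3 (matching 'eee' starting at position 4)
LZ77 triple: (1, 3, 'e')
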